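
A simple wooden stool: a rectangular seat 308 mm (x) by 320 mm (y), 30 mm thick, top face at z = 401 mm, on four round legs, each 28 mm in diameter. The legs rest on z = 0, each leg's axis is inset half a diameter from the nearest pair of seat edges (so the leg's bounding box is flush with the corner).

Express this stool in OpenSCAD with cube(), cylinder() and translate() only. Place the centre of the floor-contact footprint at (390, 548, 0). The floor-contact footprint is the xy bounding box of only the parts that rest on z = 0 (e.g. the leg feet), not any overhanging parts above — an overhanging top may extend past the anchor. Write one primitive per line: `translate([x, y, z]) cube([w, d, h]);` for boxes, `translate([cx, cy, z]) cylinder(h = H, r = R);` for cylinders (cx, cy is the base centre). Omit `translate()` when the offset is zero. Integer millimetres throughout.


translate([236, 388, 371]) cube([308, 320, 30]);
translate([250, 402, 0]) cylinder(h = 371, r = 14);
translate([530, 402, 0]) cylinder(h = 371, r = 14);
translate([250, 694, 0]) cylinder(h = 371, r = 14);
translate([530, 694, 0]) cylinder(h = 371, r = 14);


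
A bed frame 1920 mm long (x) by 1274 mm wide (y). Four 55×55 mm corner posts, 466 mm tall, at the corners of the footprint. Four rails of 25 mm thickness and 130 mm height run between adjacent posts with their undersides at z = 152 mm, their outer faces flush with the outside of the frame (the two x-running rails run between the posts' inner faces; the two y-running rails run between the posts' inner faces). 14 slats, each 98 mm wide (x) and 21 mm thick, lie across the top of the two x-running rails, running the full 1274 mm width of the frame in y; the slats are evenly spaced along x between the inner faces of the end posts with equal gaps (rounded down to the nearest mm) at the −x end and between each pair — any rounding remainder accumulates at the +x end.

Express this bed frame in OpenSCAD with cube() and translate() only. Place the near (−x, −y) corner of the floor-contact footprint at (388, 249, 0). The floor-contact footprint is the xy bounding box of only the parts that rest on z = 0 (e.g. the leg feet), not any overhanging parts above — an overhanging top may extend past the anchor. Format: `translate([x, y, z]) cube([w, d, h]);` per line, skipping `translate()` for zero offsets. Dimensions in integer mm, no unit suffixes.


translate([388, 249, 0]) cube([55, 55, 466]);
translate([388, 1468, 0]) cube([55, 55, 466]);
translate([2253, 249, 0]) cube([55, 55, 466]);
translate([2253, 1468, 0]) cube([55, 55, 466]);
translate([443, 249, 152]) cube([1810, 25, 130]);
translate([443, 1498, 152]) cube([1810, 25, 130]);
translate([388, 304, 152]) cube([25, 1164, 130]);
translate([2283, 304, 152]) cube([25, 1164, 130]);
translate([472, 249, 282]) cube([98, 1274, 21]);
translate([599, 249, 282]) cube([98, 1274, 21]);
translate([726, 249, 282]) cube([98, 1274, 21]);
translate([853, 249, 282]) cube([98, 1274, 21]);
translate([980, 249, 282]) cube([98, 1274, 21]);
translate([1107, 249, 282]) cube([98, 1274, 21]);
translate([1234, 249, 282]) cube([98, 1274, 21]);
translate([1361, 249, 282]) cube([98, 1274, 21]);
translate([1488, 249, 282]) cube([98, 1274, 21]);
translate([1615, 249, 282]) cube([98, 1274, 21]);
translate([1742, 249, 282]) cube([98, 1274, 21]);
translate([1869, 249, 282]) cube([98, 1274, 21]);
translate([1996, 249, 282]) cube([98, 1274, 21]);
translate([2123, 249, 282]) cube([98, 1274, 21]);


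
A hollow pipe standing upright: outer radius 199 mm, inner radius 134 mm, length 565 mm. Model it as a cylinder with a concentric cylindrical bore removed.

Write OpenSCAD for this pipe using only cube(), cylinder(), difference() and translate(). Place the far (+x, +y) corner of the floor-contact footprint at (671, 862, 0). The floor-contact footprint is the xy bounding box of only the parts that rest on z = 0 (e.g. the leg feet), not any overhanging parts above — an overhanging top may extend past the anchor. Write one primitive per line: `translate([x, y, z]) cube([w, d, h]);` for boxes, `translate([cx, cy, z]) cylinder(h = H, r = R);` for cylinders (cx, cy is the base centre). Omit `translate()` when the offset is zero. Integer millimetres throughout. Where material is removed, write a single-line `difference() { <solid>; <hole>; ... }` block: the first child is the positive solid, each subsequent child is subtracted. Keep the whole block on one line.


difference() { translate([472, 663, 0]) cylinder(h = 565, r = 199); translate([472, 663, 0]) cylinder(h = 565, r = 134); }


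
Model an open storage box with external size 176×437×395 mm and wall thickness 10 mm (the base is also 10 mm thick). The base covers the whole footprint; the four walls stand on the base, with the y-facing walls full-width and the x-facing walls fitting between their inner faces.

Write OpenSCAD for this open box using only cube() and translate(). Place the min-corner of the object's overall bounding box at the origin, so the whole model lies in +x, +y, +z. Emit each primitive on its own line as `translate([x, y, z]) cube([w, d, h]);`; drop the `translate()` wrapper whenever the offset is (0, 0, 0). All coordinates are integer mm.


cube([176, 437, 10]);
translate([0, 0, 10]) cube([176, 10, 385]);
translate([0, 427, 10]) cube([176, 10, 385]);
translate([0, 10, 10]) cube([10, 417, 385]);
translate([166, 10, 10]) cube([10, 417, 385]);


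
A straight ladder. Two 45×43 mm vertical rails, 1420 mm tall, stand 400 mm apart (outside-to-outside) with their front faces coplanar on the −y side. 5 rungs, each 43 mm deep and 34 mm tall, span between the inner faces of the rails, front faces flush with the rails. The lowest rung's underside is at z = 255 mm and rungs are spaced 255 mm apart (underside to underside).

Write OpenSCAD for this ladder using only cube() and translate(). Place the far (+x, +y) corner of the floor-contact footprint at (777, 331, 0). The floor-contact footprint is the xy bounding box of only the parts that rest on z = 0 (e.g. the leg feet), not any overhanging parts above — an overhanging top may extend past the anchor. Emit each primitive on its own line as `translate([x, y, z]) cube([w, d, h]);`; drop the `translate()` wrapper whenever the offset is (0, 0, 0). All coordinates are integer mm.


translate([377, 288, 0]) cube([45, 43, 1420]);
translate([732, 288, 0]) cube([45, 43, 1420]);
translate([422, 288, 255]) cube([310, 43, 34]);
translate([422, 288, 510]) cube([310, 43, 34]);
translate([422, 288, 765]) cube([310, 43, 34]);
translate([422, 288, 1020]) cube([310, 43, 34]);
translate([422, 288, 1275]) cube([310, 43, 34]);


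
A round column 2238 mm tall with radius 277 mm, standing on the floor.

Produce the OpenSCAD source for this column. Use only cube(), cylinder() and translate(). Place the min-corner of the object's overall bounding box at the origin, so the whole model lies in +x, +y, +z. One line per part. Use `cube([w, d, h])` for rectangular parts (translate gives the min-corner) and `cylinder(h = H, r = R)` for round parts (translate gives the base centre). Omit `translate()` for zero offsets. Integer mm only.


translate([277, 277, 0]) cylinder(h = 2238, r = 277);


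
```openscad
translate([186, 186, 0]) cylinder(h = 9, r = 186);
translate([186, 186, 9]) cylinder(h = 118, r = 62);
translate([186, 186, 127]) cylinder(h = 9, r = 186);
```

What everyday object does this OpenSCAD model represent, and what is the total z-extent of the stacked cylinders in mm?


A spool. The overall height is 136 mm.

Three coaxial cylinders, large–small–large — a spool. Two 9 mm flanges and a 118 mm core give 9 + 118 + 9 = 136 mm.


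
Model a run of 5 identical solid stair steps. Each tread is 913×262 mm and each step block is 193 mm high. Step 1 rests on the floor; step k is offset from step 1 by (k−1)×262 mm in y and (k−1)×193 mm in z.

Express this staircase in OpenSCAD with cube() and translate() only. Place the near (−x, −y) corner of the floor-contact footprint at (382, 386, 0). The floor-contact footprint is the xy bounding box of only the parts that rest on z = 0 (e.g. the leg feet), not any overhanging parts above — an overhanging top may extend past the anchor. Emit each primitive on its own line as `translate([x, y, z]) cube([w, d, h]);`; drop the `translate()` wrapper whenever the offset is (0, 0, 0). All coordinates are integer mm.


translate([382, 386, 0]) cube([913, 262, 193]);
translate([382, 648, 193]) cube([913, 262, 193]);
translate([382, 910, 386]) cube([913, 262, 193]);
translate([382, 1172, 579]) cube([913, 262, 193]);
translate([382, 1434, 772]) cube([913, 262, 193]);


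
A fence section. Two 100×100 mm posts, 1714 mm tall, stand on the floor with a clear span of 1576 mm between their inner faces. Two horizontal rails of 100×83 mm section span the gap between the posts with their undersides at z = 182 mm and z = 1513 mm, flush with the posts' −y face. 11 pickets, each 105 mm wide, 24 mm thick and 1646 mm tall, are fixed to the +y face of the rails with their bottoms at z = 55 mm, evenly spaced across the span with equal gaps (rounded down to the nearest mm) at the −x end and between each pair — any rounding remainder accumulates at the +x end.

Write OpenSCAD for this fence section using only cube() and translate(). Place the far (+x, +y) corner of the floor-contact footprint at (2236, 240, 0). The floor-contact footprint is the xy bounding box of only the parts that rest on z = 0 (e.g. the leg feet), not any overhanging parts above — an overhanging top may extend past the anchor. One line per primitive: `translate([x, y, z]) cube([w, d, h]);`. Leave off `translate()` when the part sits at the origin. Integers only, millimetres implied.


translate([460, 140, 0]) cube([100, 100, 1714]);
translate([2136, 140, 0]) cube([100, 100, 1714]);
translate([560, 140, 182]) cube([1576, 100, 83]);
translate([560, 140, 1513]) cube([1576, 100, 83]);
translate([595, 240, 55]) cube([105, 24, 1646]);
translate([735, 240, 55]) cube([105, 24, 1646]);
translate([875, 240, 55]) cube([105, 24, 1646]);
translate([1015, 240, 55]) cube([105, 24, 1646]);
translate([1155, 240, 55]) cube([105, 24, 1646]);
translate([1295, 240, 55]) cube([105, 24, 1646]);
translate([1435, 240, 55]) cube([105, 24, 1646]);
translate([1575, 240, 55]) cube([105, 24, 1646]);
translate([1715, 240, 55]) cube([105, 24, 1646]);
translate([1855, 240, 55]) cube([105, 24, 1646]);
translate([1995, 240, 55]) cube([105, 24, 1646]);


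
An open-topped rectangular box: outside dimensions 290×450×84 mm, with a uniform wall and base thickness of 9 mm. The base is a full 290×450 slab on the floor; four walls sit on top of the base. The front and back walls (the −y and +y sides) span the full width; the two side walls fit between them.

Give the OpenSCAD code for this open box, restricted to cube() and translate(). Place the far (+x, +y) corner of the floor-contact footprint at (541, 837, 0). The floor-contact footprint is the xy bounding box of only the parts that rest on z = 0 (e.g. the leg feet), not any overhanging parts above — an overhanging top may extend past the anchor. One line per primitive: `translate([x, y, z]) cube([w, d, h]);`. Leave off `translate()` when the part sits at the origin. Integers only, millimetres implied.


translate([251, 387, 0]) cube([290, 450, 9]);
translate([251, 387, 9]) cube([290, 9, 75]);
translate([251, 828, 9]) cube([290, 9, 75]);
translate([251, 396, 9]) cube([9, 432, 75]);
translate([532, 396, 9]) cube([9, 432, 75]);


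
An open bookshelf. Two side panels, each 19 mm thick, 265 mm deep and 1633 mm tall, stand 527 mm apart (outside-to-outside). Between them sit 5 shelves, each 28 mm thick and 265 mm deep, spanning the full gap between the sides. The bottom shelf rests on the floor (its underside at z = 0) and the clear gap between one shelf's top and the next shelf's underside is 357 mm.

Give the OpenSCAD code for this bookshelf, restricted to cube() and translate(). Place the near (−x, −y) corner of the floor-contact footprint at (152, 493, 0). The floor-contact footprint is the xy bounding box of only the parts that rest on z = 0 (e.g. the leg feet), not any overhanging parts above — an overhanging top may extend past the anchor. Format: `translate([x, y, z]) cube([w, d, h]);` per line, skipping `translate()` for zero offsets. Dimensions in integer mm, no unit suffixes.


translate([152, 493, 0]) cube([19, 265, 1633]);
translate([660, 493, 0]) cube([19, 265, 1633]);
translate([171, 493, 0]) cube([489, 265, 28]);
translate([171, 493, 385]) cube([489, 265, 28]);
translate([171, 493, 770]) cube([489, 265, 28]);
translate([171, 493, 1155]) cube([489, 265, 28]);
translate([171, 493, 1540]) cube([489, 265, 28]);


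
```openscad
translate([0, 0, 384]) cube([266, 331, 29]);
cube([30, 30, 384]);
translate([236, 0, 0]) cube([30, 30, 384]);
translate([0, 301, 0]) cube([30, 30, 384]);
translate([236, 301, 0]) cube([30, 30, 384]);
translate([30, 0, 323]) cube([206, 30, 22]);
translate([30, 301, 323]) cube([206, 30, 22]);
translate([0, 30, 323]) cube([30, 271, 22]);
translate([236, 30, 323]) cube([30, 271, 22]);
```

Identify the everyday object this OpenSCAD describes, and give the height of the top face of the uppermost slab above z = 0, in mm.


A stool. The seat height is 413 mm.

A 266×331×29 slab at z = 384 on four corner posts — a stool. The seat top is 384 + 29 = 413 mm.


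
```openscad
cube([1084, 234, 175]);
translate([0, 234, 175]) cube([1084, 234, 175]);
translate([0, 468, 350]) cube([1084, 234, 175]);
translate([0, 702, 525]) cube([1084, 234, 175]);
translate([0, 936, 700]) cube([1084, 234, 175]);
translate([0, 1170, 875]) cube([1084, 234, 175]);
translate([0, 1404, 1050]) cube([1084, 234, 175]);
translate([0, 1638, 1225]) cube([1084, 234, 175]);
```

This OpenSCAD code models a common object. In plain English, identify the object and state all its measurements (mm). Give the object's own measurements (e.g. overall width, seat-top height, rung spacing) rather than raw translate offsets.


A straight staircase of 8 solid steps. Each step is 1084 mm wide (x), 234 mm deep (y, the going) and 175 mm tall (the rise). The first step rests on the floor; each subsequent step sits one going further in +y and one rise higher in +z, directly behind and above the previous step with no overlap.


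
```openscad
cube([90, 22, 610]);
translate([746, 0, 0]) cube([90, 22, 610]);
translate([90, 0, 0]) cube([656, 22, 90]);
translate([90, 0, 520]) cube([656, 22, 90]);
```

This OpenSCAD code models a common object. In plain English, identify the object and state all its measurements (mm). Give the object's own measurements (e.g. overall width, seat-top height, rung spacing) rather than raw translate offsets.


A rectangular picture frame lying in the x–z plane (depth along y). The opening is 656 mm wide (x) by 430 mm tall (z), surrounded by a border 90 mm wide on all four sides. The frame is 22 mm deep and is made of two full-height vertical stiles with two horizontal rails fitted between them.


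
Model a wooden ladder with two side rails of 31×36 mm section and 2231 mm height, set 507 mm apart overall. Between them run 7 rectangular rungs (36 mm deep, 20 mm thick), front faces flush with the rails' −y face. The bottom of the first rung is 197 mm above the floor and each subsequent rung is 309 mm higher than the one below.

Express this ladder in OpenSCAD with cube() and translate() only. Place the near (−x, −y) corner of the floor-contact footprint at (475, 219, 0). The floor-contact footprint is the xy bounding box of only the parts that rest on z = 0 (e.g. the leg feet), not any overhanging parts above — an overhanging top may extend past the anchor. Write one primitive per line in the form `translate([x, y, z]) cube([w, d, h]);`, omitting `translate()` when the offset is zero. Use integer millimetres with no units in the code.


translate([475, 219, 0]) cube([31, 36, 2231]);
translate([951, 219, 0]) cube([31, 36, 2231]);
translate([506, 219, 197]) cube([445, 36, 20]);
translate([506, 219, 506]) cube([445, 36, 20]);
translate([506, 219, 815]) cube([445, 36, 20]);
translate([506, 219, 1124]) cube([445, 36, 20]);
translate([506, 219, 1433]) cube([445, 36, 20]);
translate([506, 219, 1742]) cube([445, 36, 20]);
translate([506, 219, 2051]) cube([445, 36, 20]);


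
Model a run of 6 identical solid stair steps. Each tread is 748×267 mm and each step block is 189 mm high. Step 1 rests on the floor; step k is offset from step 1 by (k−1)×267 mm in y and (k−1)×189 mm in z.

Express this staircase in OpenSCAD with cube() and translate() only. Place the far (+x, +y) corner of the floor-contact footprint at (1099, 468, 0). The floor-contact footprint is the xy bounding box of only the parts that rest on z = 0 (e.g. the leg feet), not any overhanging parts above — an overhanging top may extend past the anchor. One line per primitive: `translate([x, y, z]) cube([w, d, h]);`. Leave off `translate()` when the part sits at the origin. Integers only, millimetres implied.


translate([351, 201, 0]) cube([748, 267, 189]);
translate([351, 468, 189]) cube([748, 267, 189]);
translate([351, 735, 378]) cube([748, 267, 189]);
translate([351, 1002, 567]) cube([748, 267, 189]);
translate([351, 1269, 756]) cube([748, 267, 189]);
translate([351, 1536, 945]) cube([748, 267, 189]);


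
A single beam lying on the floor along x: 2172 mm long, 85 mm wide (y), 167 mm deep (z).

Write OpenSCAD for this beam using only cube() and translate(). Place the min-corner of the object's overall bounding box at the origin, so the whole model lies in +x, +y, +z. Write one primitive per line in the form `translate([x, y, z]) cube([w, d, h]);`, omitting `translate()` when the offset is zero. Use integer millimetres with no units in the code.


cube([2172, 85, 167]);


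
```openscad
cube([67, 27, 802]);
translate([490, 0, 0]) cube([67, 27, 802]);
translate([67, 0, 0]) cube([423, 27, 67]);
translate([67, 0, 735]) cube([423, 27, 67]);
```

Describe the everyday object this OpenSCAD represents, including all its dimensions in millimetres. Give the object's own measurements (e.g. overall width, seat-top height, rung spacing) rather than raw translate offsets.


A rectangular picture frame lying in the x–z plane (depth along y). The opening is 423 mm wide (x) by 668 mm tall (z), surrounded by a border 67 mm wide on all four sides. The frame is 27 mm deep and is made of two full-height vertical stiles with two horizontal rails fitted between them.


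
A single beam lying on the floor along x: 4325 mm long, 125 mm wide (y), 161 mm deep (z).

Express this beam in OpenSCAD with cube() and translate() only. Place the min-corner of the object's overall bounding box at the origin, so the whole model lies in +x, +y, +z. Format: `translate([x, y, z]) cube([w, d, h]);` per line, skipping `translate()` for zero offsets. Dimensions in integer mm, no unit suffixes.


cube([4325, 125, 161]);


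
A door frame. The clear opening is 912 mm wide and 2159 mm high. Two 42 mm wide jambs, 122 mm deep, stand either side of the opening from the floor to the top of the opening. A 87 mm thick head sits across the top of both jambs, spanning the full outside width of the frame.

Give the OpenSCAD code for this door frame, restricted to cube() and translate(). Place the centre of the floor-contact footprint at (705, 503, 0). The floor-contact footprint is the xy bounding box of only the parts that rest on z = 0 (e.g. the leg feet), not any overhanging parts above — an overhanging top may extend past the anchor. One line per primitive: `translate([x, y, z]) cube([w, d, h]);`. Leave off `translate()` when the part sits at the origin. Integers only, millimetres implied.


translate([207, 442, 0]) cube([42, 122, 2159]);
translate([1161, 442, 0]) cube([42, 122, 2159]);
translate([207, 442, 2159]) cube([996, 122, 87]);


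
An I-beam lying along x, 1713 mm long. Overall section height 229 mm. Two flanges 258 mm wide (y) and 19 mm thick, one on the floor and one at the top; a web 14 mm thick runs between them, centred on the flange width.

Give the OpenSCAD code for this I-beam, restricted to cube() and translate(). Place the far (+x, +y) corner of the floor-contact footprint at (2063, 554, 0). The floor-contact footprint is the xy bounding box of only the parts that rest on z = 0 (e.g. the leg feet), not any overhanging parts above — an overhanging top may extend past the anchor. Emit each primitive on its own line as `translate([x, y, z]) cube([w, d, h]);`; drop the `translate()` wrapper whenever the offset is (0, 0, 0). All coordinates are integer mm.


translate([350, 296, 0]) cube([1713, 258, 19]);
translate([350, 418, 19]) cube([1713, 14, 191]);
translate([350, 296, 210]) cube([1713, 258, 19]);


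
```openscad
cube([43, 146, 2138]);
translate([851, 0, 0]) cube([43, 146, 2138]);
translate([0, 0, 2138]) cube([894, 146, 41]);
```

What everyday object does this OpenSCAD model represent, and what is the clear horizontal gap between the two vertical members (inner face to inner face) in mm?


A door frame. The clear opening width is 808 mm.

Two 2138 mm tall posts with a header on top — a door frame. The left jamb is 43 mm wide at x = 0; the right jamb starts at x = 851. The clear opening is 851 − 43 = 808 mm.


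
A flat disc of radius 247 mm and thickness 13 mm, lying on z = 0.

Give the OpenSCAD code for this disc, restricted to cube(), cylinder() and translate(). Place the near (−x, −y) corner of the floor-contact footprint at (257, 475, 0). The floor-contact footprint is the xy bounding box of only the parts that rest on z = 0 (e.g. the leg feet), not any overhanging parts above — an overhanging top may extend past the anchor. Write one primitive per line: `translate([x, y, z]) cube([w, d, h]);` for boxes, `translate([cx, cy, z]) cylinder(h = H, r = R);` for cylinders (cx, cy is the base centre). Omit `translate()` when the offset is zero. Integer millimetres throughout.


translate([504, 722, 0]) cylinder(h = 13, r = 247);


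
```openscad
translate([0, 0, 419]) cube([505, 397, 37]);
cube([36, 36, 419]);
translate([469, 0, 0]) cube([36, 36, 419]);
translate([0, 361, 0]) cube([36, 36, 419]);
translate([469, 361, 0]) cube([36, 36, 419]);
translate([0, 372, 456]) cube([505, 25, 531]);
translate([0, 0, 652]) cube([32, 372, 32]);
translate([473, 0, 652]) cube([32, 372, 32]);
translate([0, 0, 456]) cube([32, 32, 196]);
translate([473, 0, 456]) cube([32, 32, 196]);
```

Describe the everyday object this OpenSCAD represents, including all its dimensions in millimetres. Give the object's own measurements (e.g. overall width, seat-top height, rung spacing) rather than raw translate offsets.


A chair. The seat is a 505×397×37 mm slab with its top at z = 456 mm, on four 36×36 mm corner legs (flush with the seat edges, standing on z = 0). A flat backrest 25 mm thick, 531 mm tall, spans the full seat width and rises from the seat top along its +y edge, rear face flush with the rear of the seat. Two armrests of 32×32 mm section run along each side from the seat's front edge to the front of the backrest, top faces 228 mm above the seat top and outer faces flush with the seat's x-edges; a 32×32 mm post under the front of each armrest stands on the seat at the front corner.


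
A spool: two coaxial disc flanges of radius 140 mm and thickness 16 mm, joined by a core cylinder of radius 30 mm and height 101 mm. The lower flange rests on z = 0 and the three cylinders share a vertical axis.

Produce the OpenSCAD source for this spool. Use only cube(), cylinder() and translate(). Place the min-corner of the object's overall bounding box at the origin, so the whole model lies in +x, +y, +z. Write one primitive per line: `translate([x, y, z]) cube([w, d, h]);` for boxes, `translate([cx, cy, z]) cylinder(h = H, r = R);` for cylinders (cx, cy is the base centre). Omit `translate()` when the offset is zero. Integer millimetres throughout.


translate([140, 140, 0]) cylinder(h = 16, r = 140);
translate([140, 140, 16]) cylinder(h = 101, r = 30);
translate([140, 140, 117]) cylinder(h = 16, r = 140);


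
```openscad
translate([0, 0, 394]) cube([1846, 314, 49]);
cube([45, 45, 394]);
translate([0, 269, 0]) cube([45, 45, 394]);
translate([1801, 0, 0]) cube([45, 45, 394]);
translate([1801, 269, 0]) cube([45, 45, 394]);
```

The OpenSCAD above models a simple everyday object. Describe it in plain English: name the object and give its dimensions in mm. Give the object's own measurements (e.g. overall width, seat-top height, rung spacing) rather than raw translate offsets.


A bench: a 1846×314 mm seat slab, 49 mm thick, top at z = 443 mm, on four 45×45 mm square legs flush with the seat corners and standing on z = 0.


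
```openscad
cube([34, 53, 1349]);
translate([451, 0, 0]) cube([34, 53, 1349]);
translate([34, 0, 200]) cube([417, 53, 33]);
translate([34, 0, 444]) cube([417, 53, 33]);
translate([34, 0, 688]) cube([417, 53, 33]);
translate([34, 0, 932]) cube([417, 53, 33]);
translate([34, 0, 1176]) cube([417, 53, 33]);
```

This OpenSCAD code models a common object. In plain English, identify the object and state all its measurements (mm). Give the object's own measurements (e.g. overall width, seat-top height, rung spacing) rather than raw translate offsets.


A straight ladder. Two 34×53 mm vertical rails, 1349 mm tall, stand 485 mm apart (outside-to-outside) with their front faces coplanar on the −y side. 5 rungs, each 53 mm deep and 33 mm tall, span between the inner faces of the rails, front faces flush with the rails. The lowest rung's underside is at z = 200 mm and rungs are spaced 244 mm apart (underside to underside).


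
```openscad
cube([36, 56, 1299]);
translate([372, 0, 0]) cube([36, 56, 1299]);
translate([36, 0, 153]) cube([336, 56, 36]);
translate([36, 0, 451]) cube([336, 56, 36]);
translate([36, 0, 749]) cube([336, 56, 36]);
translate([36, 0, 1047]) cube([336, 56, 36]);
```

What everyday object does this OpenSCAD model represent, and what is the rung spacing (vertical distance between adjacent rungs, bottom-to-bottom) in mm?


A ladder. The rung spacing is 298 mm.

Two tall 36×56 posts with 4 short bars between them — a ladder. Adjacent rungs sit at z = 153 and z = 451, so the spacing is 451 − 153 = 298 mm.


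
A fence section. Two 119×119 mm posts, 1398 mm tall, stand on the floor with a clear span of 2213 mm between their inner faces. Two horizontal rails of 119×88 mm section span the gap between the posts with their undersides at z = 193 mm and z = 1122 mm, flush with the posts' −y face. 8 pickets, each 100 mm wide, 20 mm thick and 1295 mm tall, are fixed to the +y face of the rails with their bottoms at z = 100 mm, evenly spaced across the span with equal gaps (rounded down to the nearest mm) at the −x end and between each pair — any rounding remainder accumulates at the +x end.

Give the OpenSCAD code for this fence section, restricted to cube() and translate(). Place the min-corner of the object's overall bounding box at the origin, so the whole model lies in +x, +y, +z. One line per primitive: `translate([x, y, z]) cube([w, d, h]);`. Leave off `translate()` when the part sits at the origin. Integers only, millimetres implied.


cube([119, 119, 1398]);
translate([2332, 0, 0]) cube([119, 119, 1398]);
translate([119, 0, 193]) cube([2213, 119, 88]);
translate([119, 0, 1122]) cube([2213, 119, 88]);
translate([276, 119, 100]) cube([100, 20, 1295]);
translate([533, 119, 100]) cube([100, 20, 1295]);
translate([790, 119, 100]) cube([100, 20, 1295]);
translate([1047, 119, 100]) cube([100, 20, 1295]);
translate([1304, 119, 100]) cube([100, 20, 1295]);
translate([1561, 119, 100]) cube([100, 20, 1295]);
translate([1818, 119, 100]) cube([100, 20, 1295]);
translate([2075, 119, 100]) cube([100, 20, 1295]);


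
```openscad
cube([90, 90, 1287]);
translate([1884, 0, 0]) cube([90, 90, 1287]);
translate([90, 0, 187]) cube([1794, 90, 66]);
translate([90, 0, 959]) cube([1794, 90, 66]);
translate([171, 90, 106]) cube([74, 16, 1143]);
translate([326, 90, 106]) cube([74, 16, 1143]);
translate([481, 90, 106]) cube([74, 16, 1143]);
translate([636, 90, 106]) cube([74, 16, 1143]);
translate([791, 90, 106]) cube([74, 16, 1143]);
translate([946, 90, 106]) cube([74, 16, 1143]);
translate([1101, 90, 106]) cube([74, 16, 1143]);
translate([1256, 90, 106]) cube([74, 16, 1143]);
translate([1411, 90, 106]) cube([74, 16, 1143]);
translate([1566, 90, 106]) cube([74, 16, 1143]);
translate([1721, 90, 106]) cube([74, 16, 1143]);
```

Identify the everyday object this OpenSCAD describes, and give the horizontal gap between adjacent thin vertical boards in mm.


A fence section. The picket gap is 81 mm.

Two posts, two rails, 11 pickets — a fence section. Span 1794 mm holds 11 pickets of 74 mm with 12 equal gaps: ⌊(1794 − 11·74) / 12⌋ = 81 mm.


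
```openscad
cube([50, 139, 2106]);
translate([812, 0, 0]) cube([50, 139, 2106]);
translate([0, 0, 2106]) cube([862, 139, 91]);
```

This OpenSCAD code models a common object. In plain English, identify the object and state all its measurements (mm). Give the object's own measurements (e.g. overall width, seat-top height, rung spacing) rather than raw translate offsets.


A door frame. The clear opening is 762 mm wide and 2106 mm high. Two 50 mm wide jambs, 139 mm deep, stand either side of the opening from the floor to the top of the opening. A 91 mm thick head sits across the top of both jambs, spanning the full outside width of the frame.


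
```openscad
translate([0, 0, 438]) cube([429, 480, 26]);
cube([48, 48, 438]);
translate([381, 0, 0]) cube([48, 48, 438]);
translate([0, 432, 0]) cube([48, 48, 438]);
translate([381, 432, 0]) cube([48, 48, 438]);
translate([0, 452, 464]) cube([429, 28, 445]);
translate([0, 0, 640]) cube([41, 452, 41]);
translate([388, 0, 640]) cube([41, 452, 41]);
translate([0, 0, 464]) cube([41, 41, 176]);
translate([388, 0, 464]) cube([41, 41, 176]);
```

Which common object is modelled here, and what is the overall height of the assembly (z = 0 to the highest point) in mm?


A chair. The overall height is 909 mm.

A slab on four corner posts with a tall panel at the back — a chair. The seat slab sits at z = 438 with thickness 26, and the 445 mm backrest starts at the seat top, so the overall height is 438 + 26 + 445 = 909 mm.


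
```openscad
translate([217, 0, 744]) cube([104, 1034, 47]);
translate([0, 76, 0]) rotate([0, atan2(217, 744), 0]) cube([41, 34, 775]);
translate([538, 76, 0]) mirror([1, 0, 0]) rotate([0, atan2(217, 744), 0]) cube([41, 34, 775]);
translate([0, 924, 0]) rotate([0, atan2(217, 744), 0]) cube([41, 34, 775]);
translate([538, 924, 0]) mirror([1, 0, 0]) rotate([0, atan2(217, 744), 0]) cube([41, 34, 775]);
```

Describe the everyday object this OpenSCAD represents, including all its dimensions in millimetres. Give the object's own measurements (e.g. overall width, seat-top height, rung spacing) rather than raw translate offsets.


A sawhorse. A 104×1034×47 mm beam (x, y, z) sits on two A-frame leg pairs. Each pair is two raked legs of 41×34 mm section (34 mm along y) splaying symmetrically in x. Each leg rises 744 mm vertically over 217 mm of horizontal reach and is 775 mm long along its own axis. Every leg's outer bottom edge rests on the floor and its outer top edge meets a bottom edge of the beam — the left legs (tilting toward +x) meet the beam's −x bottom edge, the right legs (their mirror images, tilting toward −x) meet its +x bottom edge — so the leg tops tuck under the beam, the beam's underside is 744 mm above the floor, and the feet are 538 mm apart outside-to-outside with the beam centred between them. The two leg pairs are set in 76 mm from either end of the beam.


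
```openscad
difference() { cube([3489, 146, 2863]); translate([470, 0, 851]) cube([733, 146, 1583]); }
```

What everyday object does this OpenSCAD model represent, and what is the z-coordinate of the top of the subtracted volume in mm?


A wall with a window opening. The window head height is 2434 mm.

A wall with a rectangular opening subtracted — a window. Sill at z = 851, opening 1583 mm tall, so the head is at 851 + 1583 = 2434 mm.


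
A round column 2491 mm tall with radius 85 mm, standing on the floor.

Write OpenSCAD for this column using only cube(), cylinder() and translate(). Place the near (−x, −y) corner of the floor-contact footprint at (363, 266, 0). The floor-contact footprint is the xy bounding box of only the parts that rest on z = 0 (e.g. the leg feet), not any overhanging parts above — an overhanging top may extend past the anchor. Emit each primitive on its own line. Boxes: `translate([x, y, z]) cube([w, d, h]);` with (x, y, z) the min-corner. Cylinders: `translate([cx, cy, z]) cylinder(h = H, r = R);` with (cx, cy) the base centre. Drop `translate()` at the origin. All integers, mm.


translate([448, 351, 0]) cylinder(h = 2491, r = 85);


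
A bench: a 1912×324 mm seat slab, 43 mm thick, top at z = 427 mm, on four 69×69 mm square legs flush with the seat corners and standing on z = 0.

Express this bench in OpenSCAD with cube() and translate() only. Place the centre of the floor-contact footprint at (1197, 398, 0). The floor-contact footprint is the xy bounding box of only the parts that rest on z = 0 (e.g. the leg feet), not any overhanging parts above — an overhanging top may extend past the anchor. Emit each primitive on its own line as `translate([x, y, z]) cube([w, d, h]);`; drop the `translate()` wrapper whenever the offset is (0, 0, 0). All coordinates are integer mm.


// leg_h = 427 − 43 = 384
translate([241, 236, 384]) cube([1912, 324, 43]);
translate([241, 236, 0]) cube([69, 69, 384]);
translate([241, 491, 0]) cube([69, 69, 384]);
translate([2084, 236, 0]) cube([69, 69, 384]);
translate([2084, 491, 0]) cube([69, 69, 384]);


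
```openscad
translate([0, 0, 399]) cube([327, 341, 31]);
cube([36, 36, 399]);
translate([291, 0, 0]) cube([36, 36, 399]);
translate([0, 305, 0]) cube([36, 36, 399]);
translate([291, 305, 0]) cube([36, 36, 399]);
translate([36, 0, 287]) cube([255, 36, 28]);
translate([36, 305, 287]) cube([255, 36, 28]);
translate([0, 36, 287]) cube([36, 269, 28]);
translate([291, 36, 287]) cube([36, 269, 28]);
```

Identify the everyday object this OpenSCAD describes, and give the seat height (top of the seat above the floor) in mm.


A stool. The seat height is 430 mm.

A 327×341×31 slab at z = 399 on four corner posts — a stool. The seat top is 399 + 31 = 430 mm.


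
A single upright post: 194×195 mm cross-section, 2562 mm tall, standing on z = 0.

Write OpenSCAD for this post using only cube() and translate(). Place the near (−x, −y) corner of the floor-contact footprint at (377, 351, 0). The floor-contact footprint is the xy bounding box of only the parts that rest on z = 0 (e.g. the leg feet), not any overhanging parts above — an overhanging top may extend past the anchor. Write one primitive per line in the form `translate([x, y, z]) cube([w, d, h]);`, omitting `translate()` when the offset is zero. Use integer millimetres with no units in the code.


translate([377, 351, 0]) cube([194, 195, 2562]);


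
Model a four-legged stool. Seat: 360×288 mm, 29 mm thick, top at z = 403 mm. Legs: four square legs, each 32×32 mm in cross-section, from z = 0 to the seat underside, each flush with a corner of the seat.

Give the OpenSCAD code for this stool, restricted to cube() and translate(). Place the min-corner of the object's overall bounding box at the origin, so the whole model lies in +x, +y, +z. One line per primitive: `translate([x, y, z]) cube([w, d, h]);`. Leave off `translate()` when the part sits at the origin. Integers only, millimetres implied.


translate([0, 0, 374]) cube([360, 288, 29]);
cube([32, 32, 374]);
translate([328, 0, 0]) cube([32, 32, 374]);
translate([0, 256, 0]) cube([32, 32, 374]);
translate([328, 256, 0]) cube([32, 32, 374]);


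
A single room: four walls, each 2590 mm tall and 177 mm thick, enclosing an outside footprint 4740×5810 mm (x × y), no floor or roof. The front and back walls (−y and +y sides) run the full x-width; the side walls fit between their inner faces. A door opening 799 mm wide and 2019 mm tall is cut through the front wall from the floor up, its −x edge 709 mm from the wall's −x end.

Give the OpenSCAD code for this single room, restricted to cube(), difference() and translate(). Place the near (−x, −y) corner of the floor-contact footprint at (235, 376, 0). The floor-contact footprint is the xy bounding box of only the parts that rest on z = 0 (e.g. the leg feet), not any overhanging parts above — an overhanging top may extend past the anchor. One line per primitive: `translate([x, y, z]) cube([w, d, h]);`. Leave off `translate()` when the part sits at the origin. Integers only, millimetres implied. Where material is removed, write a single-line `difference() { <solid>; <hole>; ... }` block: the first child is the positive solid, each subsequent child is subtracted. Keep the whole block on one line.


difference() { translate([235, 376, 0]) cube([4740, 177, 2590]); translate([944, 376, 0]) cube([799, 177, 2019]); }
translate([235, 6009, 0]) cube([4740, 177, 2590]);
translate([235, 553, 0]) cube([177, 5456, 2590]);
translate([4798, 553, 0]) cube([177, 5456, 2590]);


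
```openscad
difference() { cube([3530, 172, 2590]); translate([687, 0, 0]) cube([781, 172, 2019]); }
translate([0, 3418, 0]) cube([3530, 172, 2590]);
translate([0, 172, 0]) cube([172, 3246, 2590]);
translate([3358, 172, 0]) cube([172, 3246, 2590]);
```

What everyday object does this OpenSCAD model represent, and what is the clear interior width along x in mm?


A single room. The interior width is 3186 mm.

Four walls enclosing a rectangle with a door in the front wall — a room. Outside width 3530 minus two 172 mm walls gives 3186 mm.


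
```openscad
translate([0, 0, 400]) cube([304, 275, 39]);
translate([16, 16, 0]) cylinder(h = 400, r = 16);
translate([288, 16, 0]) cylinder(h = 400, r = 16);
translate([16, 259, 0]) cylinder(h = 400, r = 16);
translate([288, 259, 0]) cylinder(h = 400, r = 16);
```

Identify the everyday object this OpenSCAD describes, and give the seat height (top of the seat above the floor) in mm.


A stool. The seat height is 439 mm.

A 304×275×39 slab at z = 400 on four corner cylinders — a stool. The seat top is 400 + 39 = 439 mm.


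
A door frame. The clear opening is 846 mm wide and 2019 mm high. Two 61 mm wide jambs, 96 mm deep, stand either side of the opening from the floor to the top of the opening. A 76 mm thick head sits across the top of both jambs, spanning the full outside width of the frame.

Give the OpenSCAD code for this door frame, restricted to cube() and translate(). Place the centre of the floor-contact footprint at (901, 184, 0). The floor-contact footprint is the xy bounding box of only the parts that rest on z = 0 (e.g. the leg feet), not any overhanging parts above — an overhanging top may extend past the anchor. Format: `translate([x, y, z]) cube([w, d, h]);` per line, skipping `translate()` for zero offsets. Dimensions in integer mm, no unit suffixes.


translate([417, 136, 0]) cube([61, 96, 2019]);
translate([1324, 136, 0]) cube([61, 96, 2019]);
translate([417, 136, 2019]) cube([968, 96, 76]);


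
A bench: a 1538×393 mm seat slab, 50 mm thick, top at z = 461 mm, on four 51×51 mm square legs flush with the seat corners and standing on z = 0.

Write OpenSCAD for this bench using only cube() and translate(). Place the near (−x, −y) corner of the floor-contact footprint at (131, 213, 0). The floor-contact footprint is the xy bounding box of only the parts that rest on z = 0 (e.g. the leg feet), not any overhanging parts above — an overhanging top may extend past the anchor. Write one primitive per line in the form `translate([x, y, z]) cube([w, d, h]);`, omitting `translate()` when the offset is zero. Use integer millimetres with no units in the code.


// leg_h = 461 − 50 = 411
translate([131, 213, 411]) cube([1538, 393, 50]);
translate([131, 213, 0]) cube([51, 51, 411]);
translate([131, 555, 0]) cube([51, 51, 411]);
translate([1618, 213, 0]) cube([51, 51, 411]);
translate([1618, 555, 0]) cube([51, 51, 411]);
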